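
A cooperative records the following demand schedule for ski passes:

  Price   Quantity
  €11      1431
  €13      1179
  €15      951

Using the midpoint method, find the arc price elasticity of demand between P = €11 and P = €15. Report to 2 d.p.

At P = 11, Q = 1431; at P = 15, Q = 951.
ΔQ = -480, ΔP = 4. Midpoints: P̄ = 13.00, Q̄ = 1191.0.
ε = (ΔQ/ΔP)(P̄/Q̄) = (-480/4)(13.00/1191.0).

-1.31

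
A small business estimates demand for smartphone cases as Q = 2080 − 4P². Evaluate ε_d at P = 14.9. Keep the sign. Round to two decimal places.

-1.49

At P = 14.9, Q = 1191.960.
dQ/dP = −8P = -119.200.
ε = (dQ/dP)(P/Q) = (-119.200)(14.9/1191.960).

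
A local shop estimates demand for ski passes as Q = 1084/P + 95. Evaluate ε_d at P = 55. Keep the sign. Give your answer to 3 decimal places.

At P = 55, Q = 114.709.
dQ/dP = −1084/P² = -0.358.
ε = (dQ/dP)(P/Q) = (-0.358)(55/114.709).
|ε| < 1, so demand is inelastic at this price.

-0.172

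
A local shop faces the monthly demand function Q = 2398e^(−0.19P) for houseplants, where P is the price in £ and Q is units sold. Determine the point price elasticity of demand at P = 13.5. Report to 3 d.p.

-2.565

At P = 13.5, Q = 184.452.
dQ/dP = −0.19·2398e^(−0.19P) = −0.19Q = -35.046.
ε = (dQ/dP)(P/Q) = (-35.046)(13.5/184.452).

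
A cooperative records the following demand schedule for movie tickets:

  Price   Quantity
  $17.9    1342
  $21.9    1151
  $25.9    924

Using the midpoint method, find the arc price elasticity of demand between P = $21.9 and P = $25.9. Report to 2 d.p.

-1.31

At P = 21.9, Q = 1151; at P = 25.9, Q = 924.
ΔQ = -227, ΔP = 4.0. Midpoints: P̄ = 23.90, Q̄ = 1037.5.
ε = (ΔQ/ΔP)(P̄/Q̄) = (-227/4.0)(23.90/1037.5).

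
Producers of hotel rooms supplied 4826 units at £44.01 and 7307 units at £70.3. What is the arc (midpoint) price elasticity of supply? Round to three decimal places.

ΔQ = 7307 − 4826 = 2481; ΔP = 70.3 − 44.01 = 26.29.
Midpoints: P̄ = 57.16, Q̄ = 6066.5.
ε_s = (ΔQ/ΔP)(P̄/Q̄) = (2481/26.29)(57.16/6066.5).

0.889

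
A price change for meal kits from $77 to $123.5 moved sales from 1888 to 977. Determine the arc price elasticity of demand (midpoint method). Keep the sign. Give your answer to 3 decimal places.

-1.371

ΔQ = 977 − 1888 = -911; ΔP = 123.5 − 77 = 46.5.
Midpoints: P̄ = 100.25, Q̄ = 1432.5.
ε = (ΔQ/ΔP)(P̄/Q̄) = (-911/46.5)(100.25/1432.5).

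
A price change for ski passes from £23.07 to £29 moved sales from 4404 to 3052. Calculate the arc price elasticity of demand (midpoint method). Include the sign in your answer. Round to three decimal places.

ΔQ = 3052 − 4404 = -1352; ΔP = 29 − 23.07 = 5.93.
Midpoints: P̄ = 26.04, Q̄ = 3728.0.
ε = (ΔQ/ΔP)(P̄/Q̄) = (-1352/5.93)(26.04/3728.0).

-1.592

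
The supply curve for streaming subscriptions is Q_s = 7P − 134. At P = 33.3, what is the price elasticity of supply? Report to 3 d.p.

At P = 33.3, Q_s = 99.10.
dQ_s/dP = 7.
ε_s = (dQ_s/dP)(P/Q_s) = (7)(33.3/99.10).

2.352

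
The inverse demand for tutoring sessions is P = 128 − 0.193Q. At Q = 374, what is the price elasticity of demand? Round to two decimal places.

At Q = 374, P = 128 − 0.193(374) = 55.82.
dP/dQ = −0.193, so dQ/dP = 1/(−0.193) = -5.181.
ε = (dQ/dP)(P/Q) = (-5.181)(55.82/374).

-0.77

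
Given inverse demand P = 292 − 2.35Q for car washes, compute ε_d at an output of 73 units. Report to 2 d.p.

-0.70

At Q = 73, P = 292 − 2.35(73) = 120.45.
dP/dQ = −2.35, so dQ/dP = 1/(−2.35) = -0.426.
ε = (dQ/dP)(P/Q) = (-0.426)(120.45/73).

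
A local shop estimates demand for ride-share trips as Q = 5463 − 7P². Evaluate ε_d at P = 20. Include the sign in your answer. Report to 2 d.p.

-2.10

At P = 20, Q = 2663.
dQ/dP = −14P = -280.
ε = (dQ/dP)(P/Q) = (-280)(20/2663).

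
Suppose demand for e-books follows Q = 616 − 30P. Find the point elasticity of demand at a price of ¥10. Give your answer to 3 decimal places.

-0.949

At P = 10, Q = 316.
dQ/dP = −30.
ε = (dQ/dP)(P/Q) = (-30)(10/316).
|ε| < 1, so demand is inelastic at this price.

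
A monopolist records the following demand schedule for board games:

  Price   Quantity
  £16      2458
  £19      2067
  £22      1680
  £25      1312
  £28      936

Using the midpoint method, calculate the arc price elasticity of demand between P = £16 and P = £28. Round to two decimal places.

At P = 16, Q = 2458; at P = 28, Q = 936.
ΔQ = -1522, ΔP = 12. Midpoints: P̄ = 22.00, Q̄ = 1697.0.
ε = (ΔQ/ΔP)(P̄/Q̄) = (-1522/12)(22.00/1697.0).

-1.64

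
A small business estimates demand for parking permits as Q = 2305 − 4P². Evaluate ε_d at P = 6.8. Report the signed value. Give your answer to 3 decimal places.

At P = 6.8, Q = 2120.040.
dQ/dP = −8P = -54.400.
ε = (dQ/dP)(P/Q) = (-54.400)(6.8/2120.040).

-0.174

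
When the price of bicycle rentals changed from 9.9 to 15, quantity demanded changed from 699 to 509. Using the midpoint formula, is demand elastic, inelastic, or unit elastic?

inelastic

Arc ε ≈ -0.768.
|ε| = 0.77 < 1.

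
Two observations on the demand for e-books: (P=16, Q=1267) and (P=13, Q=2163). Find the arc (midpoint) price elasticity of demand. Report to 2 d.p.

ΔQ = 2163 − 1267 = 896; ΔP = 13 − 16 = -3.
Midpoints: P̄ = 14.50, Q̄ = 1715.0.
ε = (ΔQ/ΔP)(P̄/Q̄) = (896/-3)(14.50/1715.0).

-2.53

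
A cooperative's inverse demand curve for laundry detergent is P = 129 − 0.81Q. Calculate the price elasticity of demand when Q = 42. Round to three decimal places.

-2.792

At Q = 42, P = 129 − 0.81(42) = 94.98.
dP/dQ = −0.81, so dQ/dP = 1/(−0.81) = -1.235.
ε = (dQ/dP)(P/Q) = (-1.235)(94.98/42).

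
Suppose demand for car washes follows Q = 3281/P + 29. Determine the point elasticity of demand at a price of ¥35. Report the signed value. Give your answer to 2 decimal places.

-0.76

At P = 35, Q = 122.743.
dQ/dP = −3281/P² = -2.678.
ε = (dQ/dP)(P/Q) = (-2.678)(35/122.743).
|ε| < 1, so demand is inelastic at this price.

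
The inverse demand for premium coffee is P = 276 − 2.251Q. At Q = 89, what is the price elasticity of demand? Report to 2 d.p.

At Q = 89, P = 276 − 2.251(89) = 75.66.
dP/dQ = −2.251, so dQ/dP = 1/(−2.251) = -0.444.
ε = (dQ/dP)(P/Q) = (-0.444)(75.66/89).

-0.38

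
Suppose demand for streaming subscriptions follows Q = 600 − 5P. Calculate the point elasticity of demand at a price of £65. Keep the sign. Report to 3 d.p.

At P = 65, Q = 275.
dQ/dP = −5.
ε = (dQ/dP)(P/Q) = (-5)(65/275).
|ε| > 1, so demand is elastic at this price.

-1.182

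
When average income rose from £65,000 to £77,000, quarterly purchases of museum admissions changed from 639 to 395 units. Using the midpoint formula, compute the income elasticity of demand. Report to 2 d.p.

ΔQ = -244, ΔI = 12000. Midpoints: Ī = 71,000, Q̄ = 517.0.
ε_I = (ΔQ/ΔI)(Ī/Q̄) = (-244/12000)(71000/517.0).

-2.79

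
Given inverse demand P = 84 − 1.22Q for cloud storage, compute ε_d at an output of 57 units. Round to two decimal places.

-0.21

At Q = 57, P = 84 − 1.22(57) = 14.46.
dP/dQ = −1.22, so dQ/dP = 1/(−1.22) = -0.820.
ε = (dQ/dP)(P/Q) = (-0.820)(14.46/57).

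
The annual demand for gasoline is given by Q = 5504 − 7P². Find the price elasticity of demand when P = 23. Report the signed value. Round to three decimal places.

At P = 23, Q = 1801.
dQ/dP = −14P = -322.
ε = (dQ/dP)(P/Q) = (-322)(23/1801).

-4.112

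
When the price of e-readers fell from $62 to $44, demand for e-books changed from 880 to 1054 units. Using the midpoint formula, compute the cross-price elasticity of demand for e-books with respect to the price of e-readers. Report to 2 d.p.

-0.53

ΔQ_x = 1054 − 880 = 174; ΔP_y = 44 − 62 = -18.
Midpoints: P̄_y = 53.00, Q̄_x = 967.0.
ε_xy = (ΔQ_x/ΔP_y)(P̄_y/Q̄_x) = (174/-18)(53.00/967.0).
ε_xy < 0, so the goods are complements.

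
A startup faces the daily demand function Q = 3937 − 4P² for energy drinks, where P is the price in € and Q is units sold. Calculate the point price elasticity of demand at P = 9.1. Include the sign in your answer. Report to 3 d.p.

-0.184

At P = 9.1, Q = 3605.760.
dQ/dP = −8P = -72.800.
ε = (dQ/dP)(P/Q) = (-72.800)(9.1/3605.760).
|ε| < 1, so demand is inelastic at this price.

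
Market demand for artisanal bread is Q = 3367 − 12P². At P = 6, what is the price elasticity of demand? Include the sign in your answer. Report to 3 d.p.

-0.294

At P = 6, Q = 2935.
dQ/dP = −24P = -144.
ε = (dQ/dP)(P/Q) = (-144)(6/2935).
|ε| < 1, so demand is inelastic at this price.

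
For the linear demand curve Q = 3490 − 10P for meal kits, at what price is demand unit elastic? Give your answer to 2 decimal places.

For linear demand Q = a − bP, ε = −bP/(a − bP). |ε| = 1 when bP = a − bP, i.e. P = a/(2b).
P = 3490/(2·10) = 3490/20 = 174.5000.

174.50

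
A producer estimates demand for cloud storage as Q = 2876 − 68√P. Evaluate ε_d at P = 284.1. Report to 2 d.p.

At P = 284.1, Q = 1729.842.
dQ/dP = −68/(2√P) = -2.017.
ε = (dQ/dP)(P/Q) = (-2.017)(284.1/1729.842).

-0.33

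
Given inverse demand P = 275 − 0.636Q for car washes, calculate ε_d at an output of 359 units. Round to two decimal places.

-0.20

At Q = 359, P = 275 − 0.636(359) = 46.68.
dP/dQ = −0.636, so dQ/dP = 1/(−0.636) = -1.572.
ε = (dQ/dP)(P/Q) = (-1.572)(46.68/359).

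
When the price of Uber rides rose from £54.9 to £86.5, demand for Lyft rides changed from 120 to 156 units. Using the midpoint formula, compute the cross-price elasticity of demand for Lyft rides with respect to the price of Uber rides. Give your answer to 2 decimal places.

0.58

ΔQ_x = 156 − 120 = 36; ΔP_y = 86.5 − 54.9 = 31.6.
Midpoints: P̄_y = 70.70, Q̄_x = 138.0.
ε_xy = (ΔQ_x/ΔP_y)(P̄_y/Q̄_x) = (36/31.6)(70.70/138.0).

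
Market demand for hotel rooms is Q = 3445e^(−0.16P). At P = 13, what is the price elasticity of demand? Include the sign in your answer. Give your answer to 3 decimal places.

-2.080

At P = 13, Q = 430.385.
dQ/dP = −0.16·3445e^(−0.16P) = −0.16Q = -68.862.
ε = (dQ/dP)(P/Q) = (-68.862)(13/430.385).
|ε| > 1, so demand is elastic at this price.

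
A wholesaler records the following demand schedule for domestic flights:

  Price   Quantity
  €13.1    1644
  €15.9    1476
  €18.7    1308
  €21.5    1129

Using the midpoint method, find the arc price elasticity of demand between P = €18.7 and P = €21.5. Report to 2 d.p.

At P = 18.7, Q = 1308; at P = 21.5, Q = 1129.
ΔQ = -179, ΔP = 2.8. Midpoints: P̄ = 20.10, Q̄ = 1218.5.
ε = (ΔQ/ΔP)(P̄/Q̄) = (-179/2.8)(20.10/1218.5).

-1.05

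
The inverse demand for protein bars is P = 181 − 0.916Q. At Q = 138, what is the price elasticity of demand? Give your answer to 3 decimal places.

-0.432

At Q = 138, P = 181 − 0.916(138) = 54.59.
dP/dQ = −0.916, so dQ/dP = 1/(−0.916) = -1.092.
ε = (dQ/dP)(P/Q) = (-1.092)(54.59/138).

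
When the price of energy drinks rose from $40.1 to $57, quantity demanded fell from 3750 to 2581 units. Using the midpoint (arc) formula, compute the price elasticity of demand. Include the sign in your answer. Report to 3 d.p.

-1.061

ΔQ = 2581 − 3750 = -1169; ΔP = 57 − 40.1 = 16.9.
Midpoints: P̄ = 48.55, Q̄ = 3165.5.
ε = (ΔQ/ΔP)(P̄/Q̄) = (-1169/16.9)(48.55/3165.5).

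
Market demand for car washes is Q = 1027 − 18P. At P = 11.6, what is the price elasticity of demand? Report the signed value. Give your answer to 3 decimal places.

At P = 11.6, Q = 818.200.
dQ/dP = −18.
ε = (dQ/dP)(P/Q) = (-18)(11.6/818.200).

-0.255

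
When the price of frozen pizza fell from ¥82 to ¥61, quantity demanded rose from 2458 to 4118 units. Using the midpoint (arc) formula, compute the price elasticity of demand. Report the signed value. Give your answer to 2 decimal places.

-1.72

ΔQ = 4118 − 2458 = 1660; ΔP = 61 − 82 = -21.
Midpoints: P̄ = 71.50, Q̄ = 3288.0.
ε = (ΔQ/ΔP)(P̄/Q̄) = (1660/-21)(71.50/3288.0).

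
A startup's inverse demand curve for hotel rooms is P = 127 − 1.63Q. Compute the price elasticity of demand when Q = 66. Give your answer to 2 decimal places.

At Q = 66, P = 127 − 1.63(66) = 19.42.
dP/dQ = −1.63, so dQ/dP = 1/(−1.63) = -0.613.
ε = (dQ/dP)(P/Q) = (-0.613)(19.42/66).

-0.18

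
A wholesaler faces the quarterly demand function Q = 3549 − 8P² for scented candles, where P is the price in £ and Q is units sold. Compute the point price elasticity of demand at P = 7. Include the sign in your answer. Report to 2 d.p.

-0.25

At P = 7, Q = 3157.
dQ/dP = −16P = -112.
ε = (dQ/dP)(P/Q) = (-112)(7/3157).
|ε| < 1, so demand is inelastic at this price.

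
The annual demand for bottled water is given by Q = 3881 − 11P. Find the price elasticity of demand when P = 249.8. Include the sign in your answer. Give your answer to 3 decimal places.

At P = 249.8, Q = 1133.200.
dQ/dP = −11.
ε = (dQ/dP)(P/Q) = (-11)(249.8/1133.200).
|ε| > 1, so demand is elastic at this price.

-2.425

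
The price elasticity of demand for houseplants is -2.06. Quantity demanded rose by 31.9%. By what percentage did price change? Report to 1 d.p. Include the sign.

%ΔP ≈ %ΔQ / ε = (31.9%)/(-2.06) = -15.49%.

-15.5%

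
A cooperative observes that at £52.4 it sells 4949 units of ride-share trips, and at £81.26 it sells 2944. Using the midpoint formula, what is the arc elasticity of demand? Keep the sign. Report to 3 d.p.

ΔQ = 2944 − 4949 = -2005; ΔP = 81.26 − 52.4 = 28.86.
Midpoints: P̄ = 66.83, Q̄ = 3946.5.
ε = (ΔQ/ΔP)(P̄/Q̄) = (-2005/28.86)(66.83/3946.5).

-1.176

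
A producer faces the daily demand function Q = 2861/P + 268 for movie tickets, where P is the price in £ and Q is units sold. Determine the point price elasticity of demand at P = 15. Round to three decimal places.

At P = 15, Q = 458.733.
dQ/dP = −2861/P² = -12.716.
ε = (dQ/dP)(P/Q) = (-12.716)(15/458.733).
|ε| < 1, so demand is inelastic at this price.

-0.416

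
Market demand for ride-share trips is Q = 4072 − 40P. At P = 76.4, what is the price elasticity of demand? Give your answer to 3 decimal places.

-3.008

At P = 76.4, Q = 1016.
dQ/dP = −40.
ε = (dQ/dP)(P/Q) = (-40)(76.4/1016).
|ε| > 1, so demand is elastic at this price.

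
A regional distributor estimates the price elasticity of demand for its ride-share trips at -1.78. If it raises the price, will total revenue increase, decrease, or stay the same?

|ε| = 1.78 > 1, so demand is elastic. A price rise therefore reduces total revenue.

decrease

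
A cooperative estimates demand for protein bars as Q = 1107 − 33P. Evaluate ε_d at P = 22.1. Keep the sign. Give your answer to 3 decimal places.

-1.931

At P = 22.1, Q = 377.700.
dQ/dP = −33.
ε = (dQ/dP)(P/Q) = (-33)(22.1/377.700).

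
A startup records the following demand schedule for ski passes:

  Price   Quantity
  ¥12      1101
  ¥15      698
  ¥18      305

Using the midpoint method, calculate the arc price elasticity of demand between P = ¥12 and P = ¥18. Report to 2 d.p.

-2.83

At P = 12, Q = 1101; at P = 18, Q = 305.
ΔQ = -796, ΔP = 6. Midpoints: P̄ = 15.00, Q̄ = 703.0.
ε = (ΔQ/ΔP)(P̄/Q̄) = (-796/6)(15.00/703.0).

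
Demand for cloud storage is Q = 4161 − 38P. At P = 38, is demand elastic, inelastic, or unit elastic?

Q = 2717, dQ/dP = -38.
ε = (dQ/dP)(P/Q) ≈ -0.531.
|ε| = 0.53 < 1.

inelastic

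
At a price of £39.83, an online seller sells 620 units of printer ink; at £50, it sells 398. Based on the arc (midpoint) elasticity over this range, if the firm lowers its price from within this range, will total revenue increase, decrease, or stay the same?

increase

Arc ε = (-222/10.17)(44.91/509.0) ≈ -1.926.
|ε| = 1.93 > 1, so demand is elastic. A price cut therefore raises total revenue.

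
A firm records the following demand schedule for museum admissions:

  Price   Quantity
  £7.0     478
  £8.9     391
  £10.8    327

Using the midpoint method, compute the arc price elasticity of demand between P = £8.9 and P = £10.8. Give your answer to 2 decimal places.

-0.92

At P = 8.9, Q = 391; at P = 10.8, Q = 327.
ΔQ = -64, ΔP = 1.9. Midpoints: P̄ = 9.85, Q̄ = 359.0.
ε = (ΔQ/ΔP)(P̄/Q̄) = (-64/1.9)(9.85/359.0).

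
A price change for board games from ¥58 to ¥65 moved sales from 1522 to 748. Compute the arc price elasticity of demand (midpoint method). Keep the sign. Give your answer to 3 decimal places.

-5.991

ΔQ = 748 − 1522 = -774; ΔP = 65 − 58 = 7.
Midpoints: P̄ = 61.50, Q̄ = 1135.0.
ε = (ΔQ/ΔP)(P̄/Q̄) = (-774/7)(61.50/1135.0).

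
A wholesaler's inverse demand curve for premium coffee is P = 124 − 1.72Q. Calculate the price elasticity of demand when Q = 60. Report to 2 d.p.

-0.20

At Q = 60, P = 124 − 1.72(60) = 20.80.
dP/dQ = −1.72, so dQ/dP = 1/(−1.72) = -0.581.
ε = (dQ/dP)(P/Q) = (-0.581)(20.80/60).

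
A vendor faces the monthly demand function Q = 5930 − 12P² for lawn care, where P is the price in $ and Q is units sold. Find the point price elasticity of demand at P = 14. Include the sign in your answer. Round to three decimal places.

At P = 14, Q = 3578.
dQ/dP = −24P = -336.
ε = (dQ/dP)(P/Q) = (-336)(14/3578).
|ε| > 1, so demand is elastic at this price.

-1.315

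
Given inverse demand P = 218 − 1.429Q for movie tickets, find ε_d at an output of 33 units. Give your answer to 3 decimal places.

-3.623

At Q = 33, P = 218 − 1.429(33) = 170.84.
dP/dQ = −1.429, so dQ/dP = 1/(−1.429) = -0.700.
ε = (dQ/dP)(P/Q) = (-0.700)(170.84/33).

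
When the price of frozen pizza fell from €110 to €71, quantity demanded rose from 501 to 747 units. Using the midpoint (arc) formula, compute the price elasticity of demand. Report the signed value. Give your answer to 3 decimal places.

-0.915

ΔQ = 747 − 501 = 246; ΔP = 71 − 110 = -39.
Midpoints: P̄ = 90.50, Q̄ = 624.0.
ε = (ΔQ/ΔP)(P̄/Q̄) = (246/-39)(90.50/624.0).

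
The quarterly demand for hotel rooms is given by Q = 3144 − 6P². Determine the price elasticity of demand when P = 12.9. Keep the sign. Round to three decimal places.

-0.931

At P = 12.9, Q = 2145.540.
dQ/dP = −12P = -154.800.
ε = (dQ/dP)(P/Q) = (-154.800)(12.9/2145.540).
|ε| < 1, so demand is inelastic at this price.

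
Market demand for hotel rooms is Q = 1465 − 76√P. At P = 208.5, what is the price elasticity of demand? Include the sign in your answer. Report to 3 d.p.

At P = 208.5, Q = 367.596.
dQ/dP = −76/(2√P) = -2.632.
ε = (dQ/dP)(P/Q) = (-2.632)(208.5/367.596).

-1.493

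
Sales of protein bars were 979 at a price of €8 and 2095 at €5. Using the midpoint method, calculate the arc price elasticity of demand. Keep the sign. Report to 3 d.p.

-1.573

ΔQ = 2095 − 979 = 1116; ΔP = 5 − 8 = -3.
Midpoints: P̄ = 6.50, Q̄ = 1537.0.
ε = (ΔQ/ΔP)(P̄/Q̄) = (1116/-3)(6.50/1537.0).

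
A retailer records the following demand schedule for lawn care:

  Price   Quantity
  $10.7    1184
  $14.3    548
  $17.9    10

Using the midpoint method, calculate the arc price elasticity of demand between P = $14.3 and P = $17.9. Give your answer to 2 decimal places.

At P = 14.3, Q = 548; at P = 17.9, Q = 10.
ΔQ = -538, ΔP = 3.6. Midpoints: P̄ = 16.10, Q̄ = 279.0.
ε = (ΔQ/ΔP)(P̄/Q̄) = (-538/3.6)(16.10/279.0).

-8.62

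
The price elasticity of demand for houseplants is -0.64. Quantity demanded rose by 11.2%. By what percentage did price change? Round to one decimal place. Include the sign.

%ΔP ≈ %ΔQ / ε = (11.2%)/(-0.64) = -17.50%.

-17.5%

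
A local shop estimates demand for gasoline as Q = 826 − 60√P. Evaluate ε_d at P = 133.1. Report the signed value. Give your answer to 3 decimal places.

At P = 133.1, Q = 133.786.
dQ/dP = −60/(2√P) = -2.600.
ε = (dQ/dP)(P/Q) = (-2.600)(133.1/133.786).

-2.587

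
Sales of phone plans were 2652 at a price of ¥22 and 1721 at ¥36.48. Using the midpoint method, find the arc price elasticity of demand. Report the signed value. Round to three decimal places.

-0.860

ΔQ = 1721 − 2652 = -931; ΔP = 36.48 − 22 = 14.48.
Midpoints: P̄ = 29.24, Q̄ = 2186.5.
ε = (ΔQ/ΔP)(P̄/Q̄) = (-931/14.48)(29.24/2186.5).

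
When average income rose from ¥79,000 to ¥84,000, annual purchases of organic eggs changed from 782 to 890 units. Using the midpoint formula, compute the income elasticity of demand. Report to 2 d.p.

ΔQ = 108, ΔI = 5000. Midpoints: Ī = 81,500, Q̄ = 836.0.
ε_I = (ΔQ/ΔI)(Ī/Q̄) = (108/5000)(81500/836.0).
ε_I > 0, so the good is normal.

2.11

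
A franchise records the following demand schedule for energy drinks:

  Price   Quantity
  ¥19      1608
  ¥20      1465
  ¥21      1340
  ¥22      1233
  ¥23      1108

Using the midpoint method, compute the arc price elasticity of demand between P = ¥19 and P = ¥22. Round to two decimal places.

-1.80

At P = 19, Q = 1608; at P = 22, Q = 1233.
ΔQ = -375, ΔP = 3. Midpoints: P̄ = 20.50, Q̄ = 1420.5.
ε = (ΔQ/ΔP)(P̄/Q̄) = (-375/3)(20.50/1420.5).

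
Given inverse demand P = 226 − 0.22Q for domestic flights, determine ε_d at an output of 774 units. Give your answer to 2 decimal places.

-0.33

At Q = 774, P = 226 − 0.22(774) = 55.72.
dP/dQ = −0.22, so dQ/dP = 1/(−0.22) = -4.545.
ε = (dQ/dP)(P/Q) = (-4.545)(55.72/774).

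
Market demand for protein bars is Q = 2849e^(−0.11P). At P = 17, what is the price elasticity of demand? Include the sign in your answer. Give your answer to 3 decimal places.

At P = 17, Q = 439.098.
dQ/dP = −0.11·2849e^(−0.11P) = −0.11Q = -48.301.
ε = (dQ/dP)(P/Q) = (-48.301)(17/439.098).
|ε| > 1, so demand is elastic at this price.

-1.870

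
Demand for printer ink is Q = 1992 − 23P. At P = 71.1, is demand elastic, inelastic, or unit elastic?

elastic

Q = 356.700, dQ/dP = -23.
ε = (dQ/dP)(P/Q) ≈ -4.585.
|ε| = 4.58 > 1.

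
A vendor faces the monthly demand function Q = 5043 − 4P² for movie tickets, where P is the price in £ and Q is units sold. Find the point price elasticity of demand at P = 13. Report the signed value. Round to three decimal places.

At P = 13, Q = 4367.
dQ/dP = −8P = -104.
ε = (dQ/dP)(P/Q) = (-104)(13/4367).

-0.310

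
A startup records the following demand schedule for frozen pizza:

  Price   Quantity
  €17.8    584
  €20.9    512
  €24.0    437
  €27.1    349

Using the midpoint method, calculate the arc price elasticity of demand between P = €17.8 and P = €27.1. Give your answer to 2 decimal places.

-1.22

At P = 17.8, Q = 584; at P = 27.1, Q = 349.
ΔQ = -235, ΔP = 9.3. Midpoints: P̄ = 22.45, Q̄ = 466.5.
ε = (ΔQ/ΔP)(P̄/Q̄) = (-235/9.3)(22.45/466.5).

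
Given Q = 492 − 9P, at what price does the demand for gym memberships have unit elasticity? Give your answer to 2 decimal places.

For linear demand Q = a − bP, ε = −bP/(a − bP). |ε| = 1 when bP = a − bP, i.e. P = a/(2b).
P = 492/(2·9) = 492/18 = 27.3333.

27.33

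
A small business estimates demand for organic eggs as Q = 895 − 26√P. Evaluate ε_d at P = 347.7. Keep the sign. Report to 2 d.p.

At P = 347.7, Q = 410.185.
dQ/dP = −26/(2√P) = -0.697.
ε = (dQ/dP)(P/Q) = (-0.697)(347.7/410.185).

-0.59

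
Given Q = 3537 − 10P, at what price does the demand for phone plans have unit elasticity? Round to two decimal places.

For linear demand Q = a − bP, ε = −bP/(a − bP). |ε| = 1 when bP = a − bP, i.e. P = a/(2b).
P = 3537/(2·10) = 3537/20 = 176.8500.

176.85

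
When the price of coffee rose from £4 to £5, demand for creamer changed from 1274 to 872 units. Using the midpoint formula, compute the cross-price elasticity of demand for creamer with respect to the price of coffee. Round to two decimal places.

-1.69

ΔQ_x = 872 − 1274 = -402; ΔP_y = 5 − 4 = 1.
Midpoints: P̄_y = 4.50, Q̄_x = 1073.0.
ε_xy = (ΔQ_x/ΔP_y)(P̄_y/Q̄_x) = (-402/1)(4.50/1073.0).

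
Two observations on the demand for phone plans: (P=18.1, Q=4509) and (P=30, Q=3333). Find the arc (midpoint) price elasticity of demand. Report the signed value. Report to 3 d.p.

-0.606

ΔQ = 3333 − 4509 = -1176; ΔP = 30 − 18.1 = 11.9.
Midpoints: P̄ = 24.05, Q̄ = 3921.0.
ε = (ΔQ/ΔP)(P̄/Q̄) = (-1176/11.9)(24.05/3921.0).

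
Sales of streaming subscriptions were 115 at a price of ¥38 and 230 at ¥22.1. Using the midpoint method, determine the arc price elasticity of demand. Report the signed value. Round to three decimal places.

-1.260

ΔQ = 230 − 115 = 115; ΔP = 22.1 − 38 = -15.9.
Midpoints: P̄ = 30.05, Q̄ = 172.5.
ε = (ΔQ/ΔP)(P̄/Q̄) = (115/-15.9)(30.05/172.5).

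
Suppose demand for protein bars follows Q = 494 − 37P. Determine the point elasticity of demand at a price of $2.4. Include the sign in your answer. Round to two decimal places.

-0.22

At P = 2.4, Q = 405.200.
dQ/dP = −37.
ε = (dQ/dP)(P/Q) = (-37)(2.4/405.200).
|ε| < 1, so demand is inelastic at this price.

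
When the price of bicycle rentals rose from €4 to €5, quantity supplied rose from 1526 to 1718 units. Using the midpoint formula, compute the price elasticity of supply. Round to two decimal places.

ΔQ = 1718 − 1526 = 192; ΔP = 5 − 4 = 1.
Midpoints: P̄ = 4.50, Q̄ = 1622.0.
ε_s = (ΔQ/ΔP)(P̄/Q̄) = (192/1)(4.50/1622.0).

0.53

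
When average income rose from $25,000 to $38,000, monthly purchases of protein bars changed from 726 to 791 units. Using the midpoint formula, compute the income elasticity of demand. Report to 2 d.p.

0.21

ΔQ = 65, ΔI = 13000. Midpoints: Ī = 31,500, Q̄ = 758.5.
ε_I = (ΔQ/ΔI)(Ī/Q̄) = (65/13000)(31500/758.5).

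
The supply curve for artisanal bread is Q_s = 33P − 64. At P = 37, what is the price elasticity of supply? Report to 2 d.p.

At P = 37, Q_s = 1157.
dQ_s/dP = 33.
ε_s = (dQ_s/dP)(P/Q_s) = (33)(37/1157).

1.06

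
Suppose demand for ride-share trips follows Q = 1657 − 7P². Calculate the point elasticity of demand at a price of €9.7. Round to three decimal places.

At P = 9.7, Q = 998.370.
dQ/dP = −14P = -135.800.
ε = (dQ/dP)(P/Q) = (-135.800)(9.7/998.370).

-1.319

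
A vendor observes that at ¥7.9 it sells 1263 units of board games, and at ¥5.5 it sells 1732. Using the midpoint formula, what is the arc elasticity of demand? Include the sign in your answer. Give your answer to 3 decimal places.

ΔQ = 1732 − 1263 = 469; ΔP = 5.5 − 7.9 = -2.4.
Midpoints: P̄ = 6.70, Q̄ = 1497.5.
ε = (ΔQ/ΔP)(P̄/Q̄) = (469/-2.4)(6.70/1497.5).

-0.874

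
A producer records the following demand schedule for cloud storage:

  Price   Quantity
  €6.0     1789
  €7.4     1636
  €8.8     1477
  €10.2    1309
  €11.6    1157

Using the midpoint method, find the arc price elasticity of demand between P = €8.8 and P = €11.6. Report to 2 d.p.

-0.89

At P = 8.8, Q = 1477; at P = 11.6, Q = 1157.
ΔQ = -320, ΔP = 2.8. Midpoints: P̄ = 10.20, Q̄ = 1317.0.
ε = (ΔQ/ΔP)(P̄/Q̄) = (-320/2.8)(10.20/1317.0).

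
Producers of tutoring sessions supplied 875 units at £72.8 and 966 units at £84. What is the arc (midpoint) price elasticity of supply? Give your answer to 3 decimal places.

0.692

ΔQ = 966 − 875 = 91; ΔP = 84 − 72.8 = 11.2.
Midpoints: P̄ = 78.40, Q̄ = 920.5.
ε_s = (ΔQ/ΔP)(P̄/Q̄) = (91/11.2)(78.40/920.5).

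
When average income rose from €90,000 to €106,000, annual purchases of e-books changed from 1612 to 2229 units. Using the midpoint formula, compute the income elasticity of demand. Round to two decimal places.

1.97

ΔQ = 617, ΔI = 16000. Midpoints: Ī = 98,000, Q̄ = 1920.5.
ε_I = (ΔQ/ΔI)(Ī/Q̄) = (617/16000)(98000/1920.5).
ε_I > 0, so the good is normal.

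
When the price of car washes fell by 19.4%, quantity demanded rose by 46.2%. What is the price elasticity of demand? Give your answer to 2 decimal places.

ε = %ΔQ / %ΔP = (46.2)/(-19.4) = -2.381.

-2.38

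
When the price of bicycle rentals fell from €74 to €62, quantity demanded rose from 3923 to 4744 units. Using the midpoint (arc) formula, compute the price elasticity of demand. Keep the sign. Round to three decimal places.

ΔQ = 4744 − 3923 = 821; ΔP = 62 − 74 = -12.
Midpoints: P̄ = 68.00, Q̄ = 4333.5.
ε = (ΔQ/ΔP)(P̄/Q̄) = (821/-12)(68.00/4333.5).

-1.074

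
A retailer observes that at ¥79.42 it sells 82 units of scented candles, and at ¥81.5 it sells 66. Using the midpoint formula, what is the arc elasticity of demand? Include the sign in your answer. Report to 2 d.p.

ΔQ = 66 − 82 = -16; ΔP = 81.5 − 79.42 = 2.08.
Midpoints: P̄ = 80.46, Q̄ = 74.0.
ε = (ΔQ/ΔP)(P̄/Q̄) = (-16/2.08)(80.46/74.0).

-8.36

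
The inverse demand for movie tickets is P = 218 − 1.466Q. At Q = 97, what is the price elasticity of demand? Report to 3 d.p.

-0.533

At Q = 97, P = 218 − 1.466(97) = 75.80.
dP/dQ = −1.466, so dQ/dP = 1/(−1.466) = -0.682.
ε = (dQ/dP)(P/Q) = (-0.682)(75.80/97).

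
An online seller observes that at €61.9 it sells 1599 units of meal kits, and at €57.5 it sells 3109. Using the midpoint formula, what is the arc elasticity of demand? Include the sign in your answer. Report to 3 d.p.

-8.703

ΔQ = 3109 − 1599 = 1510; ΔP = 57.5 − 61.9 = -4.4.
Midpoints: P̄ = 59.70, Q̄ = 2354.0.
ε = (ΔQ/ΔP)(P̄/Q̄) = (1510/-4.4)(59.70/2354.0).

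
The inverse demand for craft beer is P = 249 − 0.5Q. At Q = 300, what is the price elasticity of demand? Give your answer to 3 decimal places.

-0.660

At Q = 300, P = 249 − 0.5(300) = 99.00.
dP/dQ = −0.5, so dQ/dP = 1/(−0.5) = -2.000.
ε = (dQ/dP)(P/Q) = (-2.000)(99.00/300).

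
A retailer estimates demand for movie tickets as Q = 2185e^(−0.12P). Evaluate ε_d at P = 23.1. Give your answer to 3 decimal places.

-2.772

At P = 23.1, Q = 136.643.
dQ/dP = −0.12·2185e^(−0.12P) = −0.12Q = -16.397.
ε = (dQ/dP)(P/Q) = (-16.397)(23.1/136.643).
|ε| > 1, so demand is elastic at this price.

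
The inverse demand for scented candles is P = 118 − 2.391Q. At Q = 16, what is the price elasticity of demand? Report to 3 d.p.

-2.084

At Q = 16, P = 118 − 2.391(16) = 79.74.
dP/dQ = −2.391, so dQ/dP = 1/(−2.391) = -0.418.
ε = (dQ/dP)(P/Q) = (-0.418)(79.74/16).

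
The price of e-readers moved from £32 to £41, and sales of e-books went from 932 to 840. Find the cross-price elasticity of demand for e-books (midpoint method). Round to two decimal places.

ΔQ_x = 840 − 932 = -92; ΔP_y = 41 − 32 = 9.
Midpoints: P̄_y = 36.50, Q̄_x = 886.0.
ε_xy = (ΔQ_x/ΔP_y)(P̄_y/Q̄_x) = (-92/9)(36.50/886.0).

-0.42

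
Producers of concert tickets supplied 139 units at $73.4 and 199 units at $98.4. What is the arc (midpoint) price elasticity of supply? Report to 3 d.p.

ΔQ = 199 − 139 = 60; ΔP = 98.4 − 73.4 = 25.
Midpoints: P̄ = 85.90, Q̄ = 169.0.
ε_s = (ΔQ/ΔP)(P̄/Q̄) = (60/25)(85.90/169.0).

1.220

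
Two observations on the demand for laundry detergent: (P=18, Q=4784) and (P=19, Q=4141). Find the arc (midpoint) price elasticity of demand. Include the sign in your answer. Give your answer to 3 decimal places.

ΔQ = 4141 − 4784 = -643; ΔP = 19 − 18 = 1.
Midpoints: P̄ = 18.50, Q̄ = 4462.5.
ε = (ΔQ/ΔP)(P̄/Q̄) = (-643/1)(18.50/4462.5).

-2.666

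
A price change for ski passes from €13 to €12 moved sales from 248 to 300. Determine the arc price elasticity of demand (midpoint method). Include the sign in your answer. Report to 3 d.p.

-2.372

ΔQ = 300 − 248 = 52; ΔP = 12 − 13 = -1.
Midpoints: P̄ = 12.50, Q̄ = 274.0.
ε = (ΔQ/ΔP)(P̄/Q̄) = (52/-1)(12.50/274.0).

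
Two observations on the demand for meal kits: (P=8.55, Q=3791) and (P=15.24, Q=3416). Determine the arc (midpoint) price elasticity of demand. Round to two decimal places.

-0.19

ΔQ = 3416 − 3791 = -375; ΔP = 15.24 − 8.55 = 6.69.
Midpoints: P̄ = 11.89, Q̄ = 3603.5.
ε = (ΔQ/ΔP)(P̄/Q̄) = (-375/6.69)(11.89/3603.5).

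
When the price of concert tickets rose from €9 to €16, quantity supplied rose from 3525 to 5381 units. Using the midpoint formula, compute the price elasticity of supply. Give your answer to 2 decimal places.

0.74

ΔQ = 5381 − 3525 = 1856; ΔP = 16 − 9 = 7.
Midpoints: P̄ = 12.50, Q̄ = 4453.0.
ε_s = (ΔQ/ΔP)(P̄/Q̄) = (1856/7)(12.50/4453.0).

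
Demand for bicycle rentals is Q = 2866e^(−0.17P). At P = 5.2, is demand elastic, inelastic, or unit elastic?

inelastic

Q = 1184.022, dQ/dP = -201.284.
ε = (dQ/dP)(P/Q) ≈ -0.884.
|ε| = 0.88 < 1.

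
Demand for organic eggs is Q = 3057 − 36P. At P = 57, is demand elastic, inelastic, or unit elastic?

elastic

Q = 1005, dQ/dP = -36.
ε = (dQ/dP)(P/Q) ≈ -2.042.
|ε| = 2.04 > 1.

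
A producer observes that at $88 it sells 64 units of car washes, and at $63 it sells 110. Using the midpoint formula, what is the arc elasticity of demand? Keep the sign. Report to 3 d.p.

ΔQ = 110 − 64 = 46; ΔP = 63 − 88 = -25.
Midpoints: P̄ = 75.50, Q̄ = 87.0.
ε = (ΔQ/ΔP)(P̄/Q̄) = (46/-25)(75.50/87.0).

-1.597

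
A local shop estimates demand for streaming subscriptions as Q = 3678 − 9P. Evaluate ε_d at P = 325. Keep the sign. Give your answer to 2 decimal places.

-3.88

At P = 325, Q = 753.
dQ/dP = −9.
ε = (dQ/dP)(P/Q) = (-9)(325/753).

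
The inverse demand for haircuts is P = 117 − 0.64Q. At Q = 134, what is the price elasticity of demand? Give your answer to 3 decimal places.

At Q = 134, P = 117 − 0.64(134) = 31.24.
dP/dQ = −0.64, so dQ/dP = 1/(−0.64) = -1.562.
ε = (dQ/dP)(P/Q) = (-1.562)(31.24/134).

-0.364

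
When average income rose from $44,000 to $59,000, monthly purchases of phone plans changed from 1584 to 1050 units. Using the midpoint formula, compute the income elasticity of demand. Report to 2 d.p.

-1.39

ΔQ = -534, ΔI = 15000. Midpoints: Ī = 51,500, Q̄ = 1317.0.
ε_I = (ΔQ/ΔI)(Ī/Q̄) = (-534/15000)(51500/1317.0).
ε_I < 0, so the good is inferior.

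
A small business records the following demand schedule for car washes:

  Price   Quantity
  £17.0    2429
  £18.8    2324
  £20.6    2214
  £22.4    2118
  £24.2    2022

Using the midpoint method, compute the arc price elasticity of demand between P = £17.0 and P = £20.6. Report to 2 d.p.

At P = 17.0, Q = 2429; at P = 20.6, Q = 2214.
ΔQ = -215, ΔP = 3.6. Midpoints: P̄ = 18.80, Q̄ = 2321.5.
ε = (ΔQ/ΔP)(P̄/Q̄) = (-215/3.6)(18.80/2321.5).

-0.48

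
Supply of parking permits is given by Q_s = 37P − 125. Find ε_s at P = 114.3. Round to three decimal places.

1.030

At P = 114.3, Q_s = 4104.10.
dQ_s/dP = 37.
ε_s = (dQ_s/dP)(P/Q_s) = (37)(114.3/4104.10).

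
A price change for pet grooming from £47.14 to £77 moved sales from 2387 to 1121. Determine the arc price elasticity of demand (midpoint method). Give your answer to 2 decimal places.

-1.50

ΔQ = 1121 − 2387 = -1266; ΔP = 77 − 47.14 = 29.86.
Midpoints: P̄ = 62.07, Q̄ = 1754.0.
ε = (ΔQ/ΔP)(P̄/Q̄) = (-1266/29.86)(62.07/1754.0).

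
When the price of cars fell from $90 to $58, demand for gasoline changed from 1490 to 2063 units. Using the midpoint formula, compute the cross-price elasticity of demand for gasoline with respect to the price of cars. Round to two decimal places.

-0.75

ΔQ_x = 2063 − 1490 = 573; ΔP_y = 58 − 90 = -32.
Midpoints: P̄_y = 74.00, Q̄_x = 1776.5.
ε_xy = (ΔQ_x/ΔP_y)(P̄_y/Q̄_x) = (573/-32)(74.00/1776.5).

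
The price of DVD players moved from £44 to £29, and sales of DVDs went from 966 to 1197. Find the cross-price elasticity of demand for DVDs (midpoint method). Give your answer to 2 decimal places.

ΔQ_x = 1197 − 966 = 231; ΔP_y = 29 − 44 = -15.
Midpoints: P̄_y = 36.50, Q̄_x = 1081.5.
ε_xy = (ΔQ_x/ΔP_y)(P̄_y/Q̄_x) = (231/-15)(36.50/1081.5).

-0.52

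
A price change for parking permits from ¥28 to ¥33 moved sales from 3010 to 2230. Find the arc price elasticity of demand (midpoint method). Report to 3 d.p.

-1.816

ΔQ = 2230 − 3010 = -780; ΔP = 33 − 28 = 5.
Midpoints: P̄ = 30.50, Q̄ = 2620.0.
ε = (ΔQ/ΔP)(P̄/Q̄) = (-780/5)(30.50/2620.0).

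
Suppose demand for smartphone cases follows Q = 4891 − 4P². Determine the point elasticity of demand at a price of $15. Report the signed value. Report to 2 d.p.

-0.45

At P = 15, Q = 3991.
dQ/dP = −8P = -120.
ε = (dQ/dP)(P/Q) = (-120)(15/3991).
|ε| < 1, so demand is inelastic at this price.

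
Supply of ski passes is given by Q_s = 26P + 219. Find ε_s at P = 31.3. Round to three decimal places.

At P = 31.3, Q_s = 1032.80.
dQ_s/dP = 26.
ε_s = (dQ_s/dP)(P/Q_s) = (26)(31.3/1032.80).

0.788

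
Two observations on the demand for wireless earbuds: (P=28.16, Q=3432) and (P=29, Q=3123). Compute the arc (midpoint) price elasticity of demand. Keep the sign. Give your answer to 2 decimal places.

-3.21

ΔQ = 3123 − 3432 = -309; ΔP = 29 − 28.16 = 0.84.
Midpoints: P̄ = 28.58, Q̄ = 3277.5.
ε = (ΔQ/ΔP)(P̄/Q̄) = (-309/0.84)(28.58/3277.5).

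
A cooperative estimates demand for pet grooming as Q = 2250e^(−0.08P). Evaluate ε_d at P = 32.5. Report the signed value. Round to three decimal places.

At P = 32.5, Q = 167.116.
dQ/dP = −0.08·2250e^(−0.08P) = −0.08Q = -13.369.
ε = (dQ/dP)(P/Q) = (-13.369)(32.5/167.116).
|ε| > 1, so demand is elastic at this price.

-2.600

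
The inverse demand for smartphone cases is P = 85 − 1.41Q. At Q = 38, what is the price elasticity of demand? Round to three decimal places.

At Q = 38, P = 85 − 1.41(38) = 31.42.
dP/dQ = −1.41, so dQ/dP = 1/(−1.41) = -0.709.
ε = (dQ/dP)(P/Q) = (-0.709)(31.42/38).

-0.586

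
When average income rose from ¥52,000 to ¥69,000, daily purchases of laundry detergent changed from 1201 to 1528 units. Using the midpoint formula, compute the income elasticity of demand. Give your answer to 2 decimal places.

0.85

ΔQ = 327, ΔI = 17000. Midpoints: Ī = 60,500, Q̄ = 1364.5.
ε_I = (ΔQ/ΔI)(Ī/Q̄) = (327/17000)(60500/1364.5).
ε_I > 0, so the good is normal.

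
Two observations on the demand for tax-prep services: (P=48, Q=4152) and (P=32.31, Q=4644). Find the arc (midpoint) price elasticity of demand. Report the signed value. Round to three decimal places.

-0.286

ΔQ = 4644 − 4152 = 492; ΔP = 32.31 − 48 = -15.69.
Midpoints: P̄ = 40.16, Q̄ = 4398.0.
ε = (ΔQ/ΔP)(P̄/Q̄) = (492/-15.69)(40.16/4398.0).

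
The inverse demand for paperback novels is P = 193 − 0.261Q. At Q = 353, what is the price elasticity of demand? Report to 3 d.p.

At Q = 353, P = 193 − 0.261(353) = 100.87.
dP/dQ = −0.261, so dQ/dP = 1/(−0.261) = -3.831.
ε = (dQ/dP)(P/Q) = (-3.831)(100.87/353).

-1.095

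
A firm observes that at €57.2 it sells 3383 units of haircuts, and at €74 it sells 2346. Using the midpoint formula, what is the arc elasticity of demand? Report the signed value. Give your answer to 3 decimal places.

-1.414

ΔQ = 2346 − 3383 = -1037; ΔP = 74 − 57.2 = 16.8.
Midpoints: P̄ = 65.60, Q̄ = 2864.5.
ε = (ΔQ/ΔP)(P̄/Q̄) = (-1037/16.8)(65.60/2864.5).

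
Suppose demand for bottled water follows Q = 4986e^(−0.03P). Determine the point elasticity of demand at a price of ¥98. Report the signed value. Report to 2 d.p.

At P = 98, Q = 263.589.
dQ/dP = −0.03·4986e^(−0.03P) = −0.03Q = -7.908.
ε = (dQ/dP)(P/Q) = (-7.908)(98/263.589).
|ε| > 1, so demand is elastic at this price.

-2.94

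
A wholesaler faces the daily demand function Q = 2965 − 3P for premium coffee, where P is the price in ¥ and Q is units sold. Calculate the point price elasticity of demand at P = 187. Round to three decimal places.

-0.233

At P = 187, Q = 2404.
dQ/dP = −3.
ε = (dQ/dP)(P/Q) = (-3)(187/2404).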